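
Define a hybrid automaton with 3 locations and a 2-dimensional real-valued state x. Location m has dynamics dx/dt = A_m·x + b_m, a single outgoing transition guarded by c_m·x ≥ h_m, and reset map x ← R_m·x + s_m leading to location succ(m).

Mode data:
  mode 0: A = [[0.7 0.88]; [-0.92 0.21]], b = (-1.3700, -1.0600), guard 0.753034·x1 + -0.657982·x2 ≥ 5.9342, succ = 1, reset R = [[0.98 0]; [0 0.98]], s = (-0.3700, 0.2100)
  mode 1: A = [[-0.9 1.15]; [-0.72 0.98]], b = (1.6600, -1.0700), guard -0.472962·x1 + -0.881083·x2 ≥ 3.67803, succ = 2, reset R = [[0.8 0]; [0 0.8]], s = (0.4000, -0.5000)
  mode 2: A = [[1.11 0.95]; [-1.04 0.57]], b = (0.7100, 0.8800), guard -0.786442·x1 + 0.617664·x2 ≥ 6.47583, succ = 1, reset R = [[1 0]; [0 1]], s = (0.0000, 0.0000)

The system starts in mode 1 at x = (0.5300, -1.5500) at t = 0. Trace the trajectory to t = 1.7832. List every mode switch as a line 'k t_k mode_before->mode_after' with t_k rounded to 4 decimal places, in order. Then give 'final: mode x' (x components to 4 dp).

Mode 1: guard c·x = 3.6780 hit at Δt = 0.6323 (t = 0.6323), x⁻ = (-0.4364, -3.9402) → reset → x⁺ = (0.0509, -3.6522), jump to mode 2
Mode 2: flow for 1.1509 to horizon, guard not reached → x = (-6.1717, -1.8812)

1 0.6323 1->2
final: 2 -6.1717 -1.8812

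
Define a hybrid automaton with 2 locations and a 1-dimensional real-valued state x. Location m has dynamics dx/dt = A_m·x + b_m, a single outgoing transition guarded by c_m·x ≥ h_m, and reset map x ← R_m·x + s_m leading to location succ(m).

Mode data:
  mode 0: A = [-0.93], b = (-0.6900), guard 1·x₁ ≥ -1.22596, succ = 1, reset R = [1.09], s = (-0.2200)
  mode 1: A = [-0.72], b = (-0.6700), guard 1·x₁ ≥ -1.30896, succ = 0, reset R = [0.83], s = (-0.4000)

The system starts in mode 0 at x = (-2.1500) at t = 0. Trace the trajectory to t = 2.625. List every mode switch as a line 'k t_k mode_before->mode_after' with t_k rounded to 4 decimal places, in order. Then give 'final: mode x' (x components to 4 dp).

1 1.1482 0->1
2 1.8468 1->0
3 2.3098 0->1
final: 1 -1.4292

Mode 0: guard c·x = -1.2260 hit at Δt = 1.1482 (t = 1.1482), x⁻ = (-1.2260) → reset → x⁺ = (-1.5563), jump to mode 1
Mode 1: guard c·x = -1.3090 hit at Δt = 0.6986 (t = 1.8468), x⁻ = (-1.3090) → reset → x⁺ = (-1.4864), jump to mode 0
Mode 0: guard c·x = -1.2260 hit at Δt = 0.4630 (t = 2.3098), x⁻ = (-1.2260) → reset → x⁺ = (-1.5563), jump to mode 1
Mode 1: flow for 0.3152 to horizon, guard not reached → x = (-1.4292)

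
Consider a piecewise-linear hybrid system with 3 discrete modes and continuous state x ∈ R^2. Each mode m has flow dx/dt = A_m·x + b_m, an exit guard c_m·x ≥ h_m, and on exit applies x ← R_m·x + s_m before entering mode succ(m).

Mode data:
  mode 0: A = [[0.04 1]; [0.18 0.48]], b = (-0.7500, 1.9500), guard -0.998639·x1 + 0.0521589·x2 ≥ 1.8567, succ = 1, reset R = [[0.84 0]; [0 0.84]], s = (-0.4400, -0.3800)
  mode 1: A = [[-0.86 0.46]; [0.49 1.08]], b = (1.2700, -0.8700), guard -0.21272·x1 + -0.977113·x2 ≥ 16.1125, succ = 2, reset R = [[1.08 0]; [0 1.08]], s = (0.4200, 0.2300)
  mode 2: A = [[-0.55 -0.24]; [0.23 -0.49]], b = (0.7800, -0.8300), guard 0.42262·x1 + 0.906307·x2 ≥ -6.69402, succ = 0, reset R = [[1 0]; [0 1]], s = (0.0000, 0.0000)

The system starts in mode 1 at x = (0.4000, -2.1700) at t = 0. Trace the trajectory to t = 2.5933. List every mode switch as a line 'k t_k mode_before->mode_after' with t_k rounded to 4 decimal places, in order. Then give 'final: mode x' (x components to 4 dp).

1 1.5948 1->2
final: 2 1.9688 -11.0310

Mode 1: guard c·x = 16.1125 hit at Δt = 1.5948 (t = 1.5948), x⁻ = (-2.2143, -16.0079) → reset → x⁺ = (-1.9714, -17.0585), jump to mode 2
Mode 2: flow for 0.9985 to horizon, guard not reached → x = (1.9688, -11.0310)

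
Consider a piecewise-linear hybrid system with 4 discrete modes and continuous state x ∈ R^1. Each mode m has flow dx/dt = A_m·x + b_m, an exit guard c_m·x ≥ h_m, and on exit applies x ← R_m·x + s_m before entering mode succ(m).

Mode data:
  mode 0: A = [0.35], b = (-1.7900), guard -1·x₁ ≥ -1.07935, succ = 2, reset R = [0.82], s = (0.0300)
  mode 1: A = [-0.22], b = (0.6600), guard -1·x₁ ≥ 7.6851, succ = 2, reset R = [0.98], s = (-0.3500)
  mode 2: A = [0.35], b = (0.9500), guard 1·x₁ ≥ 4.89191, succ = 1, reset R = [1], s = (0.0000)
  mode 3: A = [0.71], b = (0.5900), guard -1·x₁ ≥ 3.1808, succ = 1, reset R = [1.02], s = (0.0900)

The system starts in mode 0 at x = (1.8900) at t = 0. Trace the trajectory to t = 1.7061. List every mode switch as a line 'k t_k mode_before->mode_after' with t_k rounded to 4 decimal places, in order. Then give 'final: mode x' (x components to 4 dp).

Mode 0: guard c·x = -1.0794 hit at Δt = 0.6408 (t = 0.6408), x⁻ = (1.0794) → reset → x⁺ = (0.9151), jump to mode 2
Mode 2: flow for 1.0653 to horizon, guard not reached → x = (2.5551)

1 0.6408 0->2
final: 2 2.5551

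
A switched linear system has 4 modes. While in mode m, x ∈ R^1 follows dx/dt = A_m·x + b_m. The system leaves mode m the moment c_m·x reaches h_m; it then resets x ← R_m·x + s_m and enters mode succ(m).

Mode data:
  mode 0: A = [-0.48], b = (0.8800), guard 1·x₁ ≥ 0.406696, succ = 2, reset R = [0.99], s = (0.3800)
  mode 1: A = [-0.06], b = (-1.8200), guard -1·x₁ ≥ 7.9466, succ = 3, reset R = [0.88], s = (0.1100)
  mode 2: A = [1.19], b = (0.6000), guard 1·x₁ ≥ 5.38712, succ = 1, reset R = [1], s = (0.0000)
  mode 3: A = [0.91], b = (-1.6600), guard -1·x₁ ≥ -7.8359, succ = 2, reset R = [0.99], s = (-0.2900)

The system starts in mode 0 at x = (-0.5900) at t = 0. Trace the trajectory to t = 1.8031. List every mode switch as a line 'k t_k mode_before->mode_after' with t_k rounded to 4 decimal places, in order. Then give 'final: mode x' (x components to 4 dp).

Mode 0: guard c·x = 0.4067 hit at Δt = 1.1038 (t = 1.1038), x⁻ = (0.4067) → reset → x⁺ = (0.7826), jump to mode 2
Mode 2: flow for 0.6993 to horizon, guard not reached → x = (2.4533)

1 1.1038 0->2
final: 2 2.4533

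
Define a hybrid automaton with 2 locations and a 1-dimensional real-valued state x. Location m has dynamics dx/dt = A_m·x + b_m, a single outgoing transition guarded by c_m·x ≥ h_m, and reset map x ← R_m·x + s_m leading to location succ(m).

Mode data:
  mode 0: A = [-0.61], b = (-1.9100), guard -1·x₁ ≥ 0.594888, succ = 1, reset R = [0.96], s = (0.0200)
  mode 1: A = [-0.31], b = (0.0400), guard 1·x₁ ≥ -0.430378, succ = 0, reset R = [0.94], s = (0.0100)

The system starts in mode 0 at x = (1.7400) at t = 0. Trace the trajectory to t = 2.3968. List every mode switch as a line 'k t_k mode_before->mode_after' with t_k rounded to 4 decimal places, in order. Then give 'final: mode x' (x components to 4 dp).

Mode 0: guard c·x = 0.5949 hit at Δt = 1.0699 (t = 1.0699), x⁻ = (-0.5949) → reset → x⁺ = (-0.5511), jump to mode 1
Mode 1: guard c·x = -0.4304 hit at Δt = 0.6303 (t = 1.7002), x⁻ = (-0.4304) → reset → x⁺ = (-0.3946), jump to mode 0
Mode 0: guard c·x = 0.5949 hit at Δt = 0.1246 (t = 1.8248), x⁻ = (-0.5949) → reset → x⁺ = (-0.5511), jump to mode 1
Mode 1: flow for 0.5720 to horizon, guard not reached → x = (-0.4406)

1 1.0699 0->1
2 1.7002 1->0
3 1.8248 0->1
final: 1 -0.4406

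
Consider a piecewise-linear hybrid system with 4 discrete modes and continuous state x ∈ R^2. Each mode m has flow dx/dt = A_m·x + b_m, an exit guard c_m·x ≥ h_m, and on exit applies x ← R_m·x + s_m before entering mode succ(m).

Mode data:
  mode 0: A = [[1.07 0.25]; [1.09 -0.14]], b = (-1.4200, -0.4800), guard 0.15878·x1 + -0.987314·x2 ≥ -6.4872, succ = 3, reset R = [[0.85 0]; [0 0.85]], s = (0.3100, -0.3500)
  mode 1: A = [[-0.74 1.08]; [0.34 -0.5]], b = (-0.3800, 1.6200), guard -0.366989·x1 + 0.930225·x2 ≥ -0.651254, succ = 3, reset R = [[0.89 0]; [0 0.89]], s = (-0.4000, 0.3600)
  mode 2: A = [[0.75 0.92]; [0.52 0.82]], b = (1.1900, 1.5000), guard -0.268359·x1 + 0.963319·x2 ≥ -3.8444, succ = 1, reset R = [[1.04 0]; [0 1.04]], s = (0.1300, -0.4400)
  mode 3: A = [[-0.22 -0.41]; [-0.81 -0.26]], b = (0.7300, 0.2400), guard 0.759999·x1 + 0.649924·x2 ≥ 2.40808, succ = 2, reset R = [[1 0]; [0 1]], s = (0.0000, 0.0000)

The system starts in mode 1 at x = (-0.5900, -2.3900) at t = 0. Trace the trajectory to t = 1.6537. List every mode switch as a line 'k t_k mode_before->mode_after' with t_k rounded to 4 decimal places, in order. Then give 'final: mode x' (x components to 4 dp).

1 0.5311 1->3
final: 3 -0.5507 0.4615

Mode 1: guard c·x = -0.6513 hit at Δt = 0.5311 (t = 0.5311), x⁻ = (-1.3932, -1.2497) → reset → x⁺ = (-1.6399, -0.7523), jump to mode 3
Mode 3: flow for 1.1226 to horizon, guard not reached → x = (-0.5507, 0.4615)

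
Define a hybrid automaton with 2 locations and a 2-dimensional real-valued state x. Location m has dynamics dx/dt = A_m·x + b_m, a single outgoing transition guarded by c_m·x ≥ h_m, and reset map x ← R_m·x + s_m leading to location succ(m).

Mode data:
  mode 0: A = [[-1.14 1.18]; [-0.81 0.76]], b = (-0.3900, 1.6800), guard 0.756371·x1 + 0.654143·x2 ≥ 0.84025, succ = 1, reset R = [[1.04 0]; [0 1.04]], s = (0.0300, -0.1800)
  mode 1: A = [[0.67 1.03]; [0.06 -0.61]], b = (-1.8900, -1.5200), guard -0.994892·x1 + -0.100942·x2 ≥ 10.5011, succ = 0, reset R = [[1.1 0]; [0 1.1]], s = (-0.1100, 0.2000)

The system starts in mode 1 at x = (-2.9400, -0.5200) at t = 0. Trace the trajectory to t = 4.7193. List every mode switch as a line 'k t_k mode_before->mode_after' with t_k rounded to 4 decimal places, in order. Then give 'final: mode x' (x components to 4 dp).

1 1.0351 1->0
2 1.8067 0->1
3 3.7656 1->0
4 4.3936 0->1
final: 1 -4.0048 4.5014

Mode 1: guard c·x = 10.5011 hit at Δt = 1.0351 (t = 1.0351), x⁻ = (-10.3782, -1.7431) → reset → x⁺ = (-11.5260, -1.7174), jump to mode 0
Mode 0: guard c·x = 0.8403 hit at Δt = 0.7716 (t = 1.8067), x⁻ = (-3.5264, 5.3620) → reset → x⁺ = (-3.6375, 5.3965), jump to mode 1
Mode 1: guard c·x = 10.5011 hit at Δt = 1.9589 (t = 3.7656), x⁻ = (-10.5023, -0.5195) → reset → x⁺ = (-11.6625, -0.3714), jump to mode 0
Mode 0: guard c·x = 0.8403 hit at Δt = 0.6280 (t = 4.3936), x⁻ = (-4.1335, 6.0640) → reset → x⁺ = (-4.2689, 6.1266), jump to mode 1
Mode 1: flow for 0.3257 to horizon, guard not reached → x = (-4.0048, 4.5014)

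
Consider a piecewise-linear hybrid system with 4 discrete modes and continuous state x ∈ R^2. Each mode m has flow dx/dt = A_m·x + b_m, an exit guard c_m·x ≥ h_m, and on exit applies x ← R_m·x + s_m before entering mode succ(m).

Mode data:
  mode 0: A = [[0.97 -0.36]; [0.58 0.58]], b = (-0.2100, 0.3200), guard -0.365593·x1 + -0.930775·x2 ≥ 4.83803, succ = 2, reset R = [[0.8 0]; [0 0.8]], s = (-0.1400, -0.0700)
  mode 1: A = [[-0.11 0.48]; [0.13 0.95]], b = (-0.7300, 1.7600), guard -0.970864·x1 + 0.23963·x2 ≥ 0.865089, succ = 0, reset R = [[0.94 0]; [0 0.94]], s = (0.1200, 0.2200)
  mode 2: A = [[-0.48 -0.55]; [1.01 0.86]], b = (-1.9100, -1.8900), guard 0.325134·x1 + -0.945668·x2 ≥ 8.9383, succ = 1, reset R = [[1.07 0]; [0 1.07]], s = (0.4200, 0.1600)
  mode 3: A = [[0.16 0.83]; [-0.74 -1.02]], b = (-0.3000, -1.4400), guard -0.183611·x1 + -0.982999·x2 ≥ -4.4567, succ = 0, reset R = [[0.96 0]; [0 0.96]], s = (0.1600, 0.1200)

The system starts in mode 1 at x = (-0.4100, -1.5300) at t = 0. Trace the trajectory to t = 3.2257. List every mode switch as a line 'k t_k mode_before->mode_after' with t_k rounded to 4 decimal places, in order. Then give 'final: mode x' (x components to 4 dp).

1 0.6123 1->0
2 2.1022 0->2
3 2.8052 2->1
final: 1 -3.0259 -14.4230

Mode 1: guard c·x = 0.8651 hit at Δt = 0.6123 (t = 0.6123), x⁻ = (-1.2268, -1.3605) → reset → x⁺ = (-1.0332, -1.0589), jump to mode 0
Mode 0: guard c·x = 4.8380 hit at Δt = 1.4899 (t = 2.1022), x⁻ = (-2.7950, -4.1000) → reset → x⁺ = (-2.3760, -3.3500), jump to mode 2
Mode 2: guard c·x = 8.9383 hit at Δt = 0.7030 (t = 2.8052), x⁻ = (-0.7086, -9.6955) → reset → x⁺ = (-0.3382, -10.2141), jump to mode 1
Mode 1: flow for 0.4205 to horizon, guard not reached → x = (-3.0259, -14.4230)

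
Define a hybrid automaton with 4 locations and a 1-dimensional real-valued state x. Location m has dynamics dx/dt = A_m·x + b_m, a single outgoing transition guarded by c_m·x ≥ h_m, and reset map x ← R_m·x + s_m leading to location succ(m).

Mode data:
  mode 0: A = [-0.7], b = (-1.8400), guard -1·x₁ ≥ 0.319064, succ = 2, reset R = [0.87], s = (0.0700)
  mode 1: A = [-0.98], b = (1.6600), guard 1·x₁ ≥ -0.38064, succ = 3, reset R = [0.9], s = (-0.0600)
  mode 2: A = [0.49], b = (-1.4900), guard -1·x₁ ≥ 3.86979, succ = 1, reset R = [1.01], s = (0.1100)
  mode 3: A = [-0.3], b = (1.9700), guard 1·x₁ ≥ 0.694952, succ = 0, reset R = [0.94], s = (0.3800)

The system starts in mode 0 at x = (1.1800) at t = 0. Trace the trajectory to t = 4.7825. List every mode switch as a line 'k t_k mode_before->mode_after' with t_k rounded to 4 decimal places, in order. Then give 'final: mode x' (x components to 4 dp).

Mode 0: guard c·x = 0.3191 hit at Δt = 0.7146 (t = 0.7146), x⁻ = (-0.3191) → reset → x⁺ = (-0.2076), jump to mode 2
Mode 2: guard c·x = 3.8698 hit at Δt = 1.5406 (t = 2.2552), x⁻ = (-3.8698) → reset → x⁺ = (-3.7985), jump to mode 1
Mode 1: guard c·x = -0.3806 hit at Δt = 0.9935 (t = 3.2487), x⁻ = (-0.3806) → reset → x⁺ = (-0.4026), jump to mode 3
Mode 3: guard c·x = 0.6950 hit at Δt = 0.5712 (t = 3.8199), x⁻ = (0.6950) → reset → x⁺ = (1.0333), jump to mode 0
Mode 0: guard c·x = 0.3191 hit at Δt = 0.6585 (t = 4.4784), x⁻ = (-0.3191) → reset → x⁺ = (-0.2076), jump to mode 2
Mode 2: flow for 0.3041 to horizon, guard not reached → x = (-0.7296)

1 0.7146 0->2
2 2.2552 2->1
3 3.2487 1->3
4 3.8199 3->0
5 4.4784 0->2
final: 2 -0.7296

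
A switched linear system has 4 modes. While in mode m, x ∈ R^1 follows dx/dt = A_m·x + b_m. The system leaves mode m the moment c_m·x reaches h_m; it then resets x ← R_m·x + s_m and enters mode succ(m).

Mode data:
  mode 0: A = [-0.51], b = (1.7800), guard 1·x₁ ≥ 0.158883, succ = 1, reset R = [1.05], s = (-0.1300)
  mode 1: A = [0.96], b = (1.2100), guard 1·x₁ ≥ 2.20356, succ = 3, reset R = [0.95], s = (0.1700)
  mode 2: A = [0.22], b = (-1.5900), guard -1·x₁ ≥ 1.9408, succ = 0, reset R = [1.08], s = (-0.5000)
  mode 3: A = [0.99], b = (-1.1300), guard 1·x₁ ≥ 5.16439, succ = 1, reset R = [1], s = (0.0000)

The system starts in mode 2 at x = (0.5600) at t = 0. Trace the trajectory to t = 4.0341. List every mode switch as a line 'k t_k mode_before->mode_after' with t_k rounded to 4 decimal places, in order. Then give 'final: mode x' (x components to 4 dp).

1 1.4478 2->0
2 2.6295 0->1
3 3.6526 1->3
final: 3 2.7783

Mode 2: guard c·x = 1.9408 hit at Δt = 1.4478 (t = 1.4478), x⁻ = (-1.9408) → reset → x⁺ = (-2.5961), jump to mode 0
Mode 0: guard c·x = 0.1589 hit at Δt = 1.1817 (t = 2.6295), x⁻ = (0.1589) → reset → x⁺ = (0.0368), jump to mode 1
Mode 1: guard c·x = 2.2036 hit at Δt = 1.0231 (t = 3.6526), x⁻ = (2.2036) → reset → x⁺ = (2.2634), jump to mode 3
Mode 3: flow for 0.3815 to horizon, guard not reached → x = (2.7783)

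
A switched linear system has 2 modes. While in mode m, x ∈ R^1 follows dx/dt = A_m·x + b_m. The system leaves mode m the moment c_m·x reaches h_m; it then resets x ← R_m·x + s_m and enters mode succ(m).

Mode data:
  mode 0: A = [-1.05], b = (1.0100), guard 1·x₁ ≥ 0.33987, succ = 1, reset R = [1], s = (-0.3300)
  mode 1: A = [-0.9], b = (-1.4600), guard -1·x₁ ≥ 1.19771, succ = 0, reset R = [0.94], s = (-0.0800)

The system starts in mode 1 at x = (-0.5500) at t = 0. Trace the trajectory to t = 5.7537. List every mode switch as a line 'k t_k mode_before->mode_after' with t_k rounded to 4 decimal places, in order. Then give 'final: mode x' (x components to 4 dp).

1 1.0295 1->0
2 2.2185 0->1
3 3.7148 1->0
4 4.9038 0->1
final: 1 -0.8627

Mode 1: guard c·x = 1.1977 hit at Δt = 1.0295 (t = 1.0295), x⁻ = (-1.1977) → reset → x⁺ = (-1.2058), jump to mode 0
Mode 0: guard c·x = 0.3399 hit at Δt = 1.1890 (t = 2.2185), x⁻ = (0.3399) → reset → x⁺ = (0.0099), jump to mode 1
Mode 1: guard c·x = 1.1977 hit at Δt = 1.4963 (t = 3.7148), x⁻ = (-1.1977) → reset → x⁺ = (-1.2058), jump to mode 0
Mode 0: guard c·x = 0.3399 hit at Δt = 1.1890 (t = 4.9038), x⁻ = (0.3399) → reset → x⁺ = (0.0099), jump to mode 1
Mode 1: flow for 0.8499 to horizon, guard not reached → x = (-0.8627)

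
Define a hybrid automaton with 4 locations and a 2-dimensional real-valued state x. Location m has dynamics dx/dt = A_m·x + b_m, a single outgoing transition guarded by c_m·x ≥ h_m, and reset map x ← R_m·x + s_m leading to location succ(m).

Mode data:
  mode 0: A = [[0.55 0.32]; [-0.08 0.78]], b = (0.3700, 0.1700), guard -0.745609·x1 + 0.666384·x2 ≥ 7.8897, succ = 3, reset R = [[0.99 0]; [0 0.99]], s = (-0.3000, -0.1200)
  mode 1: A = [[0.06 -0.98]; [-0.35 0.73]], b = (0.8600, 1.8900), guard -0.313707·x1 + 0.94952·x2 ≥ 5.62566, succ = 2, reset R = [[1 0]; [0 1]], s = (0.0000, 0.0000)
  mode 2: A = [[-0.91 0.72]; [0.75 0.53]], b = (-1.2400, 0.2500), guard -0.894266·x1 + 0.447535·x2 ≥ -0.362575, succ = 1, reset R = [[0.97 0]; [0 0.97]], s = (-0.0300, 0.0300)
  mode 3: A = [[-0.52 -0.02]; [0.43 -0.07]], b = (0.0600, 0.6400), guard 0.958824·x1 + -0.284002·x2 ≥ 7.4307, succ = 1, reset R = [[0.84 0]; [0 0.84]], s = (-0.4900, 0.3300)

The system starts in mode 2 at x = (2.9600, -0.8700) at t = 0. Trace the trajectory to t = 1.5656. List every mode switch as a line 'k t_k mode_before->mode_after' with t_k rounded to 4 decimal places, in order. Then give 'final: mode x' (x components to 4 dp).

Mode 2: guard c·x = -0.3626 hit at Δt = 0.8711 (t = 0.8711), x⁻ = (0.5265, 0.2420) → reset → x⁺ = (0.4807, 0.2647), jump to mode 1
Mode 1: flow for 0.6945 to horizon, guard not reached → x = (0.3863, 1.9801)

1 0.8711 2->1
final: 1 0.3863 1.9801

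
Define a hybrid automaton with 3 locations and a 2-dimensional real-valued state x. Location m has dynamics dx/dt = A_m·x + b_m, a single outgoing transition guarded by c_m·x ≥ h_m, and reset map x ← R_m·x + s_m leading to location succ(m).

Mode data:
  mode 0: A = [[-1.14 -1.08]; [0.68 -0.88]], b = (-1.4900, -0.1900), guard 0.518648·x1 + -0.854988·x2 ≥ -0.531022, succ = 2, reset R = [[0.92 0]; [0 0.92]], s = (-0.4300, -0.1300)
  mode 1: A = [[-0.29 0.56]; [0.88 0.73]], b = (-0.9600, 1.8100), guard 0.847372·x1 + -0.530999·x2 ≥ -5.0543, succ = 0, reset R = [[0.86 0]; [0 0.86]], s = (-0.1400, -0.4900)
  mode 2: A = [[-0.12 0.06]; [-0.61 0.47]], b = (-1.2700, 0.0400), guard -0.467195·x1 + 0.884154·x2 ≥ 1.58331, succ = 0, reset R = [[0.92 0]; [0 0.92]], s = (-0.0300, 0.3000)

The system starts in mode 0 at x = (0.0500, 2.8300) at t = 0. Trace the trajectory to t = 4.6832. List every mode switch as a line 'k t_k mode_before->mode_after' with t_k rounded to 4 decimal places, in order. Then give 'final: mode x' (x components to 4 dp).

Mode 0: guard c·x = -0.5310 hit at Δt = 1.5580 (t = 1.5580), x⁻ = (-1.5281, -0.3059) → reset → x⁺ = (-1.8358, -0.4114), jump to mode 2
Mode 2: guard c·x = 1.5833 hit at Δt = 0.6511 (t = 2.2091), x⁻ = (-2.4935, 0.4732) → reset → x⁺ = (-2.3241, 0.7353), jump to mode 0
Mode 0: guard c·x = -0.5310 hit at Δt = 0.7113 (t = 2.9204), x⁻ = (-1.7512, -0.4412) → reset → x⁺ = (-2.0411, -0.5359), jump to mode 2
Mode 2: guard c·x = 1.5833 hit at Δt = 0.6400 (t = 3.5604), x⁻ = (-2.6769, 0.3763) → reset → x⁺ = (-2.4927, 0.6462), jump to mode 0
Mode 0: guard c·x = -0.5310 hit at Δt = 0.6752 (t = 4.2356), x⁻ = (-1.8202, -0.4831) → reset → x⁺ = (-2.1046, -0.5744), jump to mode 2
Mode 2: flow for 0.4476 to horizon, guard not reached → x = (-2.5557, 0.0178)

1 1.5580 0->2
2 2.2091 2->0
3 2.9204 0->2
4 3.5604 2->0
5 4.2356 0->2
final: 2 -2.5557 0.0178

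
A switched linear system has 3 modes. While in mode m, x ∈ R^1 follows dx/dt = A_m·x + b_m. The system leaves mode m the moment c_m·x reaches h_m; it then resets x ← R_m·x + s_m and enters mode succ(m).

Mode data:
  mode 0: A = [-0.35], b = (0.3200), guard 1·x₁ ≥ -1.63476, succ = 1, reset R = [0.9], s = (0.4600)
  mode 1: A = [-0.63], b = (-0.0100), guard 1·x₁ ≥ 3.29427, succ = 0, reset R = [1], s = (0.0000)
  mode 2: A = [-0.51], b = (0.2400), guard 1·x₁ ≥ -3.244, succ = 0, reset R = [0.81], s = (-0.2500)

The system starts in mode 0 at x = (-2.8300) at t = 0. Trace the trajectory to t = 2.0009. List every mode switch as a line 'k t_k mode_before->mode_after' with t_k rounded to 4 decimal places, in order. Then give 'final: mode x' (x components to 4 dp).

Mode 0: guard c·x = -1.6348 hit at Δt = 1.0986 (t = 1.0986), x⁻ = (-1.6348) → reset → x⁺ = (-1.0113), jump to mode 1
Mode 1: flow for 0.9023 to horizon, guard not reached → x = (-0.5797)

1 1.0986 0->1
final: 1 -0.5797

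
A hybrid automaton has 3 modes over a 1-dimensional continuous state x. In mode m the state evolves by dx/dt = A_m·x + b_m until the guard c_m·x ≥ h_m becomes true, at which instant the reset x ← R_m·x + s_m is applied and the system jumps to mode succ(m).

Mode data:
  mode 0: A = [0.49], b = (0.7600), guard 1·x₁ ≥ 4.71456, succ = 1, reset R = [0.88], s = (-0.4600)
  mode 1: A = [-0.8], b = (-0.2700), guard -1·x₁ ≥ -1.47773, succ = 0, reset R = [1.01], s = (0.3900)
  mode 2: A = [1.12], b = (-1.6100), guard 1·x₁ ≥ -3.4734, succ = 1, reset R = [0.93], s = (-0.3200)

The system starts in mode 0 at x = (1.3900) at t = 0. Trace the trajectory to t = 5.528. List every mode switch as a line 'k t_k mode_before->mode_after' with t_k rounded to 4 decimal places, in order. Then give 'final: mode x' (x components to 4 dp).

1 1.5435 0->1
2 2.5393 1->0
3 3.7668 0->1
4 4.7626 1->0
final: 0 3.4449

Mode 0: guard c·x = 4.7146 hit at Δt = 1.5435 (t = 1.5435), x⁻ = (4.7146) → reset → x⁺ = (3.6888), jump to mode 1
Mode 1: guard c·x = -1.4777 hit at Δt = 0.9958 (t = 2.5393), x⁻ = (1.4777) → reset → x⁺ = (1.8825), jump to mode 0
Mode 0: guard c·x = 4.7146 hit at Δt = 1.2275 (t = 3.7668), x⁻ = (4.7146) → reset → x⁺ = (3.6888), jump to mode 1
Mode 1: guard c·x = -1.4777 hit at Δt = 0.9958 (t = 4.7626), x⁻ = (1.4777) → reset → x⁺ = (1.8825), jump to mode 0
Mode 0: flow for 0.7654 to horizon, guard not reached → x = (3.4449)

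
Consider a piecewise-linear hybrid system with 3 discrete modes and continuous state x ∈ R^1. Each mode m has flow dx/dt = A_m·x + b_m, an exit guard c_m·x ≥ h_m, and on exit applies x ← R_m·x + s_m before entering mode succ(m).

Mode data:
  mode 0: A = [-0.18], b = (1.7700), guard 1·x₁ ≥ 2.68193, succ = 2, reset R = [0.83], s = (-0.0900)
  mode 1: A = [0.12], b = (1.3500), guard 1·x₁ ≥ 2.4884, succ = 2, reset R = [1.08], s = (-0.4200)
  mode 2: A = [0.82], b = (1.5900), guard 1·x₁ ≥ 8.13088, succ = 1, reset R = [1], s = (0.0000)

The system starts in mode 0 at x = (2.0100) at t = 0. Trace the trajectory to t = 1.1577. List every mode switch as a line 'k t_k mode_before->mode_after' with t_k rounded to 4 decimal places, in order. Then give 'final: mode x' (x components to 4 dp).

Mode 0: guard c·x = 2.6819 hit at Δt = 0.4989 (t = 0.4989), x⁻ = (2.6819) → reset → x⁺ = (2.1360), jump to mode 2
Mode 2: flow for 0.6588 to horizon, guard not reached → x = (5.0553)

1 0.4989 0->2
final: 2 5.0553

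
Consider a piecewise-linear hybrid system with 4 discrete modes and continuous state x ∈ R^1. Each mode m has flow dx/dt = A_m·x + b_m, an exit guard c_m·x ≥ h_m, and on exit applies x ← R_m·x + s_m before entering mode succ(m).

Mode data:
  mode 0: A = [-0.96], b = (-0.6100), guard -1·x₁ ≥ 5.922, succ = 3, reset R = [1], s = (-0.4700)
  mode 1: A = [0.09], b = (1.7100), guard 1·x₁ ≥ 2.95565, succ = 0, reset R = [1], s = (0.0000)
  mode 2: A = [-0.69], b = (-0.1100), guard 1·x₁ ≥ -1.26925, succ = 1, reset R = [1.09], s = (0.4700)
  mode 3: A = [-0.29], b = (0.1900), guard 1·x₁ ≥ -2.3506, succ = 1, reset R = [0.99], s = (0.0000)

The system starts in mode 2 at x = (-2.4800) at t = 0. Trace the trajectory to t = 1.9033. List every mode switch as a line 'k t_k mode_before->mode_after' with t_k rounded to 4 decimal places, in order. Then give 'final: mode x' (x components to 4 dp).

Mode 2: guard c·x = -1.2692 hit at Δt = 1.0690 (t = 1.0690), x⁻ = (-1.2692) → reset → x⁺ = (-0.9135), jump to mode 1
Mode 1: flow for 0.8343 to horizon, guard not reached → x = (0.4969)

1 1.0690 2->1
final: 1 0.4969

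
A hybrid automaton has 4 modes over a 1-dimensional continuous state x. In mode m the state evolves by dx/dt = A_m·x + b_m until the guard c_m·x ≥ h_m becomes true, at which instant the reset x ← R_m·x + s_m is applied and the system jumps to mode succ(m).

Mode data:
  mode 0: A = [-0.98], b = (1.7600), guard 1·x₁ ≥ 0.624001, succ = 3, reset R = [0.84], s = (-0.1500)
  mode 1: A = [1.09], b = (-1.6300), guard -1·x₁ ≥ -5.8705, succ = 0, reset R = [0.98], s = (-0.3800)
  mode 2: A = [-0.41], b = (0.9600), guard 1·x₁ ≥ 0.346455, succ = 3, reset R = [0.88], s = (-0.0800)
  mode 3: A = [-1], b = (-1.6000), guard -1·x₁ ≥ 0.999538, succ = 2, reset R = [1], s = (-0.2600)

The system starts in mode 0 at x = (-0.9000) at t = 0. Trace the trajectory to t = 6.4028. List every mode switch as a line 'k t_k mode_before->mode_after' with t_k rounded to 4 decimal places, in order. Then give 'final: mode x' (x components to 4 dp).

1 0.8501 0->3
2 2.0403 3->2
3 3.4807 2->3
4 4.5923 3->2
5 6.0327 2->3
final: 3 -0.3397

Mode 0: guard c·x = 0.6240 hit at Δt = 0.8501 (t = 0.8501), x⁻ = (0.6240) → reset → x⁺ = (0.3742), jump to mode 3
Mode 3: guard c·x = 0.9995 hit at Δt = 1.1902 (t = 2.0403), x⁻ = (-0.9995) → reset → x⁺ = (-1.2595), jump to mode 2
Mode 2: guard c·x = 0.3465 hit at Δt = 1.4404 (t = 3.4807), x⁻ = (0.3465) → reset → x⁺ = (0.2249), jump to mode 3
Mode 3: guard c·x = 0.9995 hit at Δt = 1.1116 (t = 4.5923), x⁻ = (-0.9995) → reset → x⁺ = (-1.2595), jump to mode 2
Mode 2: guard c·x = 0.3465 hit at Δt = 1.4404 (t = 6.0327), x⁻ = (0.3465) → reset → x⁺ = (0.2249), jump to mode 3
Mode 3: flow for 0.3701 to horizon, guard not reached → x = (-0.3397)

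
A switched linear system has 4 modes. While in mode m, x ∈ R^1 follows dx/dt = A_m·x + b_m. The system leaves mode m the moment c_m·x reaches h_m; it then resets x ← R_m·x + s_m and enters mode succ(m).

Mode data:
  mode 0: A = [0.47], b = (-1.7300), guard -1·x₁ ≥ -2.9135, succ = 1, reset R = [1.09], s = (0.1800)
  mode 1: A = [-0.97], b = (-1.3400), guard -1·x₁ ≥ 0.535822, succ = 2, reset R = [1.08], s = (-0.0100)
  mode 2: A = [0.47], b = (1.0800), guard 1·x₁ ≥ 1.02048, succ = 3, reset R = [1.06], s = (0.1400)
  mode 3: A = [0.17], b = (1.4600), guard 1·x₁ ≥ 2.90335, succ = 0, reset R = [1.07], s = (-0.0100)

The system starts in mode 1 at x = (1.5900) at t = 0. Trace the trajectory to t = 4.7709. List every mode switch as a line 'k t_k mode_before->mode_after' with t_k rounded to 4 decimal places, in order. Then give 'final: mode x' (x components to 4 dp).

Mode 1: guard c·x = 0.5358 hit at Δt = 1.2956 (t = 1.2956), x⁻ = (-0.5358) → reset → x⁺ = (-0.5887), jump to mode 2
Mode 2: guard c·x = 1.0205 hit at Δt = 1.4116 (t = 2.7072), x⁻ = (1.0205) → reset → x⁺ = (1.2217), jump to mode 3
Mode 3: guard c·x = 2.9034 hit at Δt = 0.9307 (t = 3.6379), x⁻ = (2.9034) → reset → x⁺ = (3.0966), jump to mode 0
Mode 0: guard c·x = -2.9135 hit at Δt = 0.5800 (t = 4.2179), x⁻ = (2.9135) → reset → x⁺ = (3.3557), jump to mode 1
Mode 1: flow for 0.5530 to horizon, guard not reached → x = (1.3890)

1 1.2956 1->2
2 2.7072 2->3
3 3.6379 3->0
4 4.2179 0->1
final: 1 1.3890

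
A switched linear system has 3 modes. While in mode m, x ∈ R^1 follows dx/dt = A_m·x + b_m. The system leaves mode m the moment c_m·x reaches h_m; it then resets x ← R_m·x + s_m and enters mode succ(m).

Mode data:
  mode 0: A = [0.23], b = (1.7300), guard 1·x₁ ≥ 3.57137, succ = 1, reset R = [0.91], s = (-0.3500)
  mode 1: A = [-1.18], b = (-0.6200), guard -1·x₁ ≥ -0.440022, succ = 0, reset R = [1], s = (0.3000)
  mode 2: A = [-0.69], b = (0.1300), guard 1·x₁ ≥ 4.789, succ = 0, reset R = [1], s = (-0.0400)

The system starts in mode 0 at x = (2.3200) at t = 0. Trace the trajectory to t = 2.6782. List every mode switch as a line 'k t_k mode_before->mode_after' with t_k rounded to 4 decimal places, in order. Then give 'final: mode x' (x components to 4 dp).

Mode 0: guard c·x = 3.5714 hit at Δt = 0.5204 (t = 0.5204), x⁻ = (3.5714) → reset → x⁺ = (2.8999), jump to mode 1
Mode 1: guard c·x = -0.4400 hit at Δt = 1.0732 (t = 1.5936), x⁻ = (0.4400) → reset → x⁺ = (0.7400), jump to mode 0
Mode 0: flow for 1.0846 to horizon, guard not reached → x = (3.0808)

1 0.5204 0->1
2 1.5936 1->0
final: 0 3.0808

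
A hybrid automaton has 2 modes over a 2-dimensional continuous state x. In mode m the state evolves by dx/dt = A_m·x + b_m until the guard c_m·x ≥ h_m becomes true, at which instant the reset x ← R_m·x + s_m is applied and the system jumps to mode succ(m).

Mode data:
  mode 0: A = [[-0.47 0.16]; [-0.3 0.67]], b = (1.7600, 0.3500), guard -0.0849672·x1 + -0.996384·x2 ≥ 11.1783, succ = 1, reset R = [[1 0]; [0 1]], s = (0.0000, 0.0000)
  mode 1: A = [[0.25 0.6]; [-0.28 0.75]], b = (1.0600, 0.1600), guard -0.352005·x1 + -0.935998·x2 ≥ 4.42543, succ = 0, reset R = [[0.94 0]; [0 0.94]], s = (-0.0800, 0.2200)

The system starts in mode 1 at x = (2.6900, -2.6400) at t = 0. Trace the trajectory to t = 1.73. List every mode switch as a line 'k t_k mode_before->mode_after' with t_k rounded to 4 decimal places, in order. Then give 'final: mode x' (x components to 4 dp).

Mode 1: guard c·x = 4.4254 hit at Δt = 0.8232 (t = 0.8232), x⁻ = (2.1356, -5.5312) → reset → x⁺ = (1.9275, -4.9793), jump to mode 0
Mode 0: flow for 0.9068 to horizon, guard not reached → x = (1.7155, -9.4078)

1 0.8232 1->0
final: 0 1.7155 -9.4078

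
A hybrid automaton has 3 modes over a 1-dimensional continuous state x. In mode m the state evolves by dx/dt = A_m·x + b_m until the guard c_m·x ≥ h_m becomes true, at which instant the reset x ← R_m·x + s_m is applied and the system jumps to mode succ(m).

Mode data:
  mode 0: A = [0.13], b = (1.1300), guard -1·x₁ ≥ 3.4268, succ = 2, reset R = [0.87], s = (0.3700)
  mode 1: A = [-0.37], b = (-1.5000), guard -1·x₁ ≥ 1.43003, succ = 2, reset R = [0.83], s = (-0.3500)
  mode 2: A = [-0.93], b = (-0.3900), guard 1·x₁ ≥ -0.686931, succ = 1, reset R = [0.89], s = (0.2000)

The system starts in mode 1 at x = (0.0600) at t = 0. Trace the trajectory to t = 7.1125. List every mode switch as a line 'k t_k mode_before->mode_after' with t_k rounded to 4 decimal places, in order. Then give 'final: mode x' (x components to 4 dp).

Mode 1: guard c·x = 1.4300 hit at Δt = 1.2154 (t = 1.2154), x⁻ = (-1.4300) → reset → x⁺ = (-1.5369), jump to mode 2
Mode 2: guard c·x = -0.6869 hit at Δt = 1.5371 (t = 2.7525), x⁻ = (-0.6869) → reset → x⁺ = (-0.4114), jump to mode 1
Mode 1: guard c·x = 1.4300 hit at Δt = 0.8865 (t = 3.6390), x⁻ = (-1.4300) → reset → x⁺ = (-1.5369), jump to mode 2
Mode 2: guard c·x = -0.6869 hit at Δt = 1.5371 (t = 5.1761), x⁻ = (-0.6869) → reset → x⁺ = (-0.4114), jump to mode 1
Mode 1: guard c·x = 1.4300 hit at Δt = 0.8865 (t = 6.0627), x⁻ = (-1.4300) → reset → x⁺ = (-1.5369), jump to mode 2
Mode 2: flow for 1.0498 to horizon, guard not reached → x = (-0.8403)

1 1.2154 1->2
2 2.7525 2->1
3 3.6390 1->2
4 5.1761 2->1
5 6.0627 1->2
final: 2 -0.8403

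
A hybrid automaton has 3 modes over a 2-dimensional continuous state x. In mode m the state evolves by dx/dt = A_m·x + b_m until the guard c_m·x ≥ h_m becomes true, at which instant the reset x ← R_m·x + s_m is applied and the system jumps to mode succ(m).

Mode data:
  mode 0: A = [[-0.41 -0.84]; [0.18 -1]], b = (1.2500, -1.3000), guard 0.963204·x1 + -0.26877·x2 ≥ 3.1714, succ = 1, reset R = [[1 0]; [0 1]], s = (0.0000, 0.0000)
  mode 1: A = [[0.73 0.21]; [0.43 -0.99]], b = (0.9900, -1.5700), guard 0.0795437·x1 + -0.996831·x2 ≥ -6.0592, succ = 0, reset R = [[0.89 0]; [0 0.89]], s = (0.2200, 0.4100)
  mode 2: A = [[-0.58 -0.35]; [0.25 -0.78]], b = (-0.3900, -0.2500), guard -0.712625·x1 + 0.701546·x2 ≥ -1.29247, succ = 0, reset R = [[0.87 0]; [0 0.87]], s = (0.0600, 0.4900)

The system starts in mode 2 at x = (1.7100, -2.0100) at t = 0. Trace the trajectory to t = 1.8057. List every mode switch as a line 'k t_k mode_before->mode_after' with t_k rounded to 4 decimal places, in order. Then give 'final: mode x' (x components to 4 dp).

Mode 2: guard c·x = -1.2925 hit at Δt = 1.0349 (t = 1.0349), x⁻ = (0.9826, -0.8442) → reset → x⁺ = (0.9149, -0.2444), jump to mode 0
Mode 0: flow for 0.7708 to horizon, guard not reached → x = (1.7756, -0.6762)

1 1.0349 2->0
final: 0 1.7756 -0.6762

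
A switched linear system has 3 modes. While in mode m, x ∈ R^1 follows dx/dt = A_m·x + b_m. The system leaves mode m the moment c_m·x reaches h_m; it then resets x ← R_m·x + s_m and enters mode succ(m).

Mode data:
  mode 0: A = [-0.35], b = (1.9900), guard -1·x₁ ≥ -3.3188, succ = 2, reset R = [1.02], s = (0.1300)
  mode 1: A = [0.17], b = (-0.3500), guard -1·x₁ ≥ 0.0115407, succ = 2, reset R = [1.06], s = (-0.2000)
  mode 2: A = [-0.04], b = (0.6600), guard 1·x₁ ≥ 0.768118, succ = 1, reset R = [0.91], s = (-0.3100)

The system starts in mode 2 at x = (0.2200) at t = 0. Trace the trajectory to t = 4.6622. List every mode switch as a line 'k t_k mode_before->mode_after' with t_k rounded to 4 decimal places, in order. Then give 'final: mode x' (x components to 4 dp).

Mode 2: guard c·x = 0.7681 hit at Δt = 0.8562 (t = 0.8562), x⁻ = (0.7681) → reset → x⁺ = (0.3890), jump to mode 1
Mode 1: guard c·x = 0.0115 hit at Δt = 1.2647 (t = 2.1209), x⁻ = (-0.0115) → reset → x⁺ = (-0.2122), jump to mode 2
Mode 2: guard c·x = 0.7681 hit at Δt = 1.5113 (t = 3.6322), x⁻ = (0.7681) → reset → x⁺ = (0.3890), jump to mode 1
Mode 1: flow for 1.0300 to horizon, guard not reached → x = (0.0694)

1 0.8562 2->1
2 2.1209 1->2
3 3.6322 2->1
final: 1 0.0694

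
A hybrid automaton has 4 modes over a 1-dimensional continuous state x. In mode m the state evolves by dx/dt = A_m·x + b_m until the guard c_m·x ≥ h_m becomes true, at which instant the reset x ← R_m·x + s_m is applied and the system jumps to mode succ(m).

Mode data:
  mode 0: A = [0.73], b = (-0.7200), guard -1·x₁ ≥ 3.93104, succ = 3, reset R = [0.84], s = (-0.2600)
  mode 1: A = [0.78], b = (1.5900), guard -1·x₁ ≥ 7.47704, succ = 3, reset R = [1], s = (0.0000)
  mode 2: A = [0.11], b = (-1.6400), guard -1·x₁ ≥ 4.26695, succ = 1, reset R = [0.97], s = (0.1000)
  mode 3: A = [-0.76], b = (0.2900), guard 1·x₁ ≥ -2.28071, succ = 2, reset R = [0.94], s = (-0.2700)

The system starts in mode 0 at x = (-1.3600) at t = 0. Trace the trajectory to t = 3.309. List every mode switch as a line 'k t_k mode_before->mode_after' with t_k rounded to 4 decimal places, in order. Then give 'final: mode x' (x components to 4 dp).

1 1.0136 0->3
2 1.5306 3->2
3 2.4545 2->1
final: 1 -5.9343

Mode 0: guard c·x = 3.9310 hit at Δt = 1.0136 (t = 1.0136), x⁻ = (-3.9310) → reset → x⁺ = (-3.5621), jump to mode 3
Mode 3: guard c·x = -2.2807 hit at Δt = 0.5170 (t = 1.5306), x⁻ = (-2.2807) → reset → x⁺ = (-2.4139), jump to mode 2
Mode 2: guard c·x = 4.2669 hit at Δt = 0.9239 (t = 2.4545), x⁻ = (-4.2669) → reset → x⁺ = (-4.0389), jump to mode 1
Mode 1: flow for 0.8545 to horizon, guard not reached → x = (-5.9343)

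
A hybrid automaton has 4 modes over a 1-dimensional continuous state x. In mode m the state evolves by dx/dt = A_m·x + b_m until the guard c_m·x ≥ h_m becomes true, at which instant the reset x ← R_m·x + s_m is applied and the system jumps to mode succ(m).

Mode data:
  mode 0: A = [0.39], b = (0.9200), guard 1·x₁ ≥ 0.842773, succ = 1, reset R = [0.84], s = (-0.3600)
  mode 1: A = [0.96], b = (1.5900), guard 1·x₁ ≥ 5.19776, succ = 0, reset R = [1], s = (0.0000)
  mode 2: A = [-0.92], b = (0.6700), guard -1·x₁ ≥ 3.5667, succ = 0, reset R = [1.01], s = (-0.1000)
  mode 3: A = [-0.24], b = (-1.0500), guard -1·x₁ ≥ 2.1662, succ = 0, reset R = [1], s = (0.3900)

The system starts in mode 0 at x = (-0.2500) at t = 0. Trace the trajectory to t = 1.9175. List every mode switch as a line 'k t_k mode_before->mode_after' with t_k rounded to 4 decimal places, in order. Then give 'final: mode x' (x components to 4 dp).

Mode 0: guard c·x = 0.8428 hit at Δt = 1.0705 (t = 1.0705), x⁻ = (0.8428) → reset → x⁺ = (0.3479), jump to mode 1
Mode 1: flow for 0.8470 to horizon, guard not reached → x = (2.8630)

1 1.0705 0->1
final: 1 2.8630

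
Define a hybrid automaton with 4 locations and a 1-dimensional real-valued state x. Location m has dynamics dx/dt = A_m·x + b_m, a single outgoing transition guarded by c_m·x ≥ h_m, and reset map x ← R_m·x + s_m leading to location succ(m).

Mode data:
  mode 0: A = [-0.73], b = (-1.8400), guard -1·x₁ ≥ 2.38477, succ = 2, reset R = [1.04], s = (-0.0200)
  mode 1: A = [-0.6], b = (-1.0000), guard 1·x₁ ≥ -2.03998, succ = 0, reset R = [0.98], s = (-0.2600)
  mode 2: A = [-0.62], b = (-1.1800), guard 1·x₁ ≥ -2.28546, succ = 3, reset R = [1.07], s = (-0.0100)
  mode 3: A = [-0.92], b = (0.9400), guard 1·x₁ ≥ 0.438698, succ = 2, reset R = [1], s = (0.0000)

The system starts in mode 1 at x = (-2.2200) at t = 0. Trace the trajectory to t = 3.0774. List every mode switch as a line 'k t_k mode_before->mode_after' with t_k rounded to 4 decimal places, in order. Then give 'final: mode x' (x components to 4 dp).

1 0.6559 1->0
2 1.5530 0->2
3 2.2720 2->3
final: 3 -0.6357

Mode 1: guard c·x = -2.0400 hit at Δt = 0.6559 (t = 0.6559), x⁻ = (-2.0400) → reset → x⁺ = (-2.2592), jump to mode 0
Mode 0: guard c·x = 2.3848 hit at Δt = 0.8971 (t = 1.5530), x⁻ = (-2.3848) → reset → x⁺ = (-2.5002), jump to mode 2
Mode 2: guard c·x = -2.2855 hit at Δt = 0.7190 (t = 2.2720), x⁻ = (-2.2855) → reset → x⁺ = (-2.4554), jump to mode 3
Mode 3: flow for 0.8054 to horizon, guard not reached → x = (-0.6357)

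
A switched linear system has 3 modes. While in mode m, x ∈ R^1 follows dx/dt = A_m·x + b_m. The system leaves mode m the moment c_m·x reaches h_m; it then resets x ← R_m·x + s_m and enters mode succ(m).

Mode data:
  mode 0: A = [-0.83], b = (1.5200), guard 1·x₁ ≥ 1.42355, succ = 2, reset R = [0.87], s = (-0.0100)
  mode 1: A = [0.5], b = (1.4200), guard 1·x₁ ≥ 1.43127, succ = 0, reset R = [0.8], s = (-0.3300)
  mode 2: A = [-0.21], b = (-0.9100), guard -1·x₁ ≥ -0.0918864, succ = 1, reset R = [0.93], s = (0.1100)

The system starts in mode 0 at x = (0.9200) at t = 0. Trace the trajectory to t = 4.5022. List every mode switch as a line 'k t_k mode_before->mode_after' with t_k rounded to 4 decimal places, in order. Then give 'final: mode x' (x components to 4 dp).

Mode 0: guard c·x = 1.4236 hit at Δt = 0.9689 (t = 0.9689), x⁻ = (1.4235) → reset → x⁺ = (1.2285), jump to mode 2
Mode 2: guard c·x = -0.0919 hit at Δt = 1.0886 (t = 2.0575), x⁻ = (0.0919) → reset → x⁺ = (0.1955), jump to mode 1
Mode 1: guard c·x = 1.4313 hit at Δt = 0.6831 (t = 2.7406), x⁻ = (1.4313) → reset → x⁺ = (0.8150), jump to mode 0
Mode 0: guard c·x = 1.4236 hit at Δt = 1.1003 (t = 3.8409), x⁻ = (1.4236) → reset → x⁺ = (1.2285), jump to mode 2
Mode 2: flow for 0.6613 to horizon, guard not reached → x = (0.5073)

1 0.9689 0->2
2 2.0575 2->1
3 2.7406 1->0
4 3.8409 0->2
final: 2 0.5073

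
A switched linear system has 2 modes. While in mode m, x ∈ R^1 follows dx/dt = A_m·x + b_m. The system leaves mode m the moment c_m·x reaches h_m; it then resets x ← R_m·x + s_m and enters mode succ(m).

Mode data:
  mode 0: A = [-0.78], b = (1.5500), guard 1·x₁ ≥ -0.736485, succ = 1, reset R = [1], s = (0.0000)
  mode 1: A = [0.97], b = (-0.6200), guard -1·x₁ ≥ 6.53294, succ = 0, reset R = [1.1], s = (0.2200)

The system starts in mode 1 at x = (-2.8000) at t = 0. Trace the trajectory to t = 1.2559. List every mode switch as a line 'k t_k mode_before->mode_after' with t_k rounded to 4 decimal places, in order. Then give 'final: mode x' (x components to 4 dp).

Mode 1: guard c·x = 6.5329 hit at Δt = 0.7577 (t = 0.7577), x⁻ = (-6.5329) → reset → x⁺ = (-6.9662), jump to mode 0
Mode 0: flow for 0.4982 to horizon, guard not reached → x = (-4.0833)

1 0.7577 1->0
final: 0 -4.0833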